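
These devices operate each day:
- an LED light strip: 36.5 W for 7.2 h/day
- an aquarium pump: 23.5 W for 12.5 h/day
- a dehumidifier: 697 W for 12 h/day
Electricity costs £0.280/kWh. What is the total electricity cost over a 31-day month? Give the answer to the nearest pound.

£77

LED light strip: 36.5 W × 7.2 h × 31 d = 8,147 Wh = 8.147 kWh
aquarium pump: 23.5 W × 12.5 h × 31 d = 9,106 Wh = 9.106 kWh
dehumidifier: 697 W × 12 h × 31 d = 259,284 Wh = 259.3 kWh
Total energy = 8.147 + 9.106 + 259.3 = 276.5 kWh
Cost = 276.5 kWh × £0.280 = £77.43 ≈ £77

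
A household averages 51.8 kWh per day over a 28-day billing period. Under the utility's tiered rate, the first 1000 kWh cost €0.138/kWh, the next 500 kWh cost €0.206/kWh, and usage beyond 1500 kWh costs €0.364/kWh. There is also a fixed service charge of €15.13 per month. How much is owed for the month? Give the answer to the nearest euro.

Usage = 51.8 kWh/day × 28 days = 1450.4 kWh
First 1000 kWh × €0.138 = €138.00
Next 450.4 kWh × €0.206 = €92.78
Remaining tier: 0 kWh (not reached)
Energy charge = €230.78; + service €15.13 = €245.91 ≈ €246

€246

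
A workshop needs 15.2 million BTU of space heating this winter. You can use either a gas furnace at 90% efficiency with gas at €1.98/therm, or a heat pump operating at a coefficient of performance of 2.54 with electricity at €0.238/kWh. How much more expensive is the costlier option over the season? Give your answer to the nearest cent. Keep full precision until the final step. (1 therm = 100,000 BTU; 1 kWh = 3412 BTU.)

€83.02

Heat load = 15.2 × 10⁶ BTU = 15,200,000 BTU
Gas: input = 15,200,000 / 0.90 = 16,888,889 BTU = 168.9 therm → 168.9 × €1.98 = €334.40
Heat pump: 15,200,000 BTU / 3412 = 4,455 kWh heat; / 2.54 = 1,754 kWh in → × €0.238 = €417.42
Difference = |€334.40 − €417.42| = €83.02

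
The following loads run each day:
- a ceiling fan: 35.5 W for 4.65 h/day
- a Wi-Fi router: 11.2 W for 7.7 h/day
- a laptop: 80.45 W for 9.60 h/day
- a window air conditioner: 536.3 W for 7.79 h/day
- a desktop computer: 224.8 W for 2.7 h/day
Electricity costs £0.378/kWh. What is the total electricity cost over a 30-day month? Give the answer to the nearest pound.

ceiling fan: 35.5 W × 4.65 h × 30 d = 4,952 Wh = 4.952 kWh
Wi-Fi router: 11.2 W × 7.7 h × 30 d = 2,587 Wh = 2.587 kWh
laptop: 80.45 W × 9.60 h × 30 d = 23,170 Wh = 23.17 kWh
window air conditioner: 536.3 W × 7.79 h × 30 d = 125,333 Wh = 125.3 kWh
desktop computer: 224.8 W × 2.7 h × 30 d = 18,209 Wh = 18.21 kWh
Total energy = 4.952 + 2.587 + 23.17 + 125.3 + 18.21 = 174.3 kWh
Cost = 174.3 kWh × £0.378 = £65.87 ≈ £66

£66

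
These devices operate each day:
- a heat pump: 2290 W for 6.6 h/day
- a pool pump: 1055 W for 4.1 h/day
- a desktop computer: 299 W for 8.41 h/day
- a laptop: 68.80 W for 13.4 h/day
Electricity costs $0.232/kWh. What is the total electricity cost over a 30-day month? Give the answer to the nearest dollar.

heat pump: 2290 W × 6.6 h × 30 d = 453,420 Wh = 453.4 kWh
pool pump: 1055 W × 4.1 h × 30 d = 129,765 Wh = 129.8 kWh
desktop computer: 299 W × 8.41 h × 30 d = 75,438 Wh = 75.44 kWh
laptop: 68.80 W × 13.4 h × 30 d = 27,658 Wh = 27.66 kWh
Total energy = 453.4 + 129.8 + 75.44 + 27.66 = 686.3 kWh
Cost = 686.3 kWh × $0.232 = $159.22 ≈ $159

$159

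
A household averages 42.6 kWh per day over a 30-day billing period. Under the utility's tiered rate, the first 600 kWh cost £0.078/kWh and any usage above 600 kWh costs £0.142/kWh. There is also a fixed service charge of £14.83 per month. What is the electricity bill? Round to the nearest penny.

Usage = 42.6 kWh/day × 30 days = 1278 kWh
First 600 kWh × £0.078 = £46.80
Remaining 678 kWh × £0.142 = £96.28
Energy charge = £143.08; + service £14.83 = £157.91

£157.91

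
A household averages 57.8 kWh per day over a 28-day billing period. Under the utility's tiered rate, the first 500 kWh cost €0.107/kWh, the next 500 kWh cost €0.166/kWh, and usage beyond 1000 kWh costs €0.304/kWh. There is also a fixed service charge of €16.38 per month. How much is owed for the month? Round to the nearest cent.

€340.87

Usage = 57.8 kWh/day × 28 days = 1618.4 kWh
First 500 kWh × €0.107 = €53.50
Next 500 kWh × €0.166 = €83.00
Remaining 618.4 kWh × €0.304 = €187.99
Energy charge = €324.49; + service €16.38 = €340.87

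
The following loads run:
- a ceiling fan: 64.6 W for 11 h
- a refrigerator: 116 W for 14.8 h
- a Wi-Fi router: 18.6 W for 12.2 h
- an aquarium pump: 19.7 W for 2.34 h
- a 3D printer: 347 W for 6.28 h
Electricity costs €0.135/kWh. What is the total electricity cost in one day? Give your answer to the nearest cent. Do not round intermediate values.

€0.66

ceiling fan: 64.6 W × 11 h = 711 Wh = 0.7106 kWh
refrigerator: 116 W × 14.8 h = 1,717 Wh = 1.717 kWh
Wi-Fi router: 18.6 W × 12.2 h = 227 Wh = 0.2269 kWh
aquarium pump: 19.7 W × 2.34 h = 46 Wh = 0.0461 kWh
3D printer: 347 W × 6.28 h = 2,179 Wh = 2.179 kWh
Total energy = 0.7106 + 1.717 + 0.2269 + 0.0461 + 2.179 = 4.88 kWh
Cost = 4.88 kWh × €0.135 = €0.66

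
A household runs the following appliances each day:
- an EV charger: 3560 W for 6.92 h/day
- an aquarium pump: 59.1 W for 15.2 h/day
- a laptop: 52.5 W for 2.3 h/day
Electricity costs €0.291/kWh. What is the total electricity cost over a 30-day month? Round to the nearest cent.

€223.96

EV charger: 3560 W × 6.92 h × 30 d = 739,056 Wh = 739.1 kWh
aquarium pump: 59.1 W × 15.2 h × 30 d = 26,950 Wh = 26.95 kWh
laptop: 52.5 W × 2.3 h × 30 d = 3,622 Wh = 3.622 kWh
Total energy = 739.1 + 26.95 + 3.622 = 769.6 kWh
Cost = 769.6 kWh × €0.291 = €223.96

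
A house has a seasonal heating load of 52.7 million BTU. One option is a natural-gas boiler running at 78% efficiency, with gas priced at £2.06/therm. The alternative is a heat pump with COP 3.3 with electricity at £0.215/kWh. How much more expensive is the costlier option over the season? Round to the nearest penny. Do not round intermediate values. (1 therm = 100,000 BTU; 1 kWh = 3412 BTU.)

£385.52

Heat load = 52.7 × 10⁶ BTU = 52,700,000 BTU
Gas: input = 52,700,000 / 0.78 = 67,564,103 BTU = 675.6 therm → 675.6 × £2.06 = £1,391.82
Heat pump: 52,700,000 BTU / 3412 = 15,450 kWh heat; / 3.3 = 4,680 kWh in → × £0.215 = £1,006.30
Difference = |£1,391.82 − £1,006.30| = £385.52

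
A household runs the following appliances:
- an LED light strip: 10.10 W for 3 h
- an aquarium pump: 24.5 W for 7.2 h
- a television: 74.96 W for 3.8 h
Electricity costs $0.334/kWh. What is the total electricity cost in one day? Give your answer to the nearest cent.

$0.16

LED light strip: 10.10 W × 3 h = 30 Wh = 0.0303 kWh
aquarium pump: 24.5 W × 7.2 h = 176 Wh = 0.1764 kWh
television: 74.96 W × 3.8 h = 285 Wh = 0.2848 kWh
Total energy = 0.0303 + 0.1764 + 0.2848 = 0.4915 kWh
Cost = 0.4915 kWh × $0.334 = $0.16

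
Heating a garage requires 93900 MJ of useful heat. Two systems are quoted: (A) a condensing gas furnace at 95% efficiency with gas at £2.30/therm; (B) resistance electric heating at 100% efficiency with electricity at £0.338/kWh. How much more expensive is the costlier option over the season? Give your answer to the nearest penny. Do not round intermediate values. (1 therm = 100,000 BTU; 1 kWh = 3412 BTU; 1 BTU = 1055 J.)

Heat load = 93900 MJ = 93,900,000,000 J / 1055 = 89,004,739 BTU
Gas: input = 89,004,739 / 0.95 = 93,689,199 BTU = 936.9 therm → 936.9 × £2.30 = £2,154.85
Electric: 89,004,739 BTU / 3412 = 26,090 kWh → × £0.338 = £8,817.00
Difference = |£2,154.85 − £8,817.00| = £6,662.15

£6662.15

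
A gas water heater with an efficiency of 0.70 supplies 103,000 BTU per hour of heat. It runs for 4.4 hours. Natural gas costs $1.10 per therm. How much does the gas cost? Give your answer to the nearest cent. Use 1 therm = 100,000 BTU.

Heat delivered = 103,000 BTU/h × 4.4 h = 453,200 BTU
Gas input = 453,200 / 0.70 = 647,429 BTU
= 647,429 / 100,000 = 6.474 therm
Cost = 6.474 × $1.10/therm = $7.12

$7.12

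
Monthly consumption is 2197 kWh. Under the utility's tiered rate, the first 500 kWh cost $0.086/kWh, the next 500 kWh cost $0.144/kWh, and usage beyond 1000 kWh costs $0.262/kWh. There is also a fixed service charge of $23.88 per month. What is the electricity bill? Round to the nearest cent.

First 500 kWh × $0.086 = $43.00
Next 500 kWh × $0.144 = $72.00
Remaining 1197 kWh × $0.262 = $313.61
Energy charge = $428.61; + service $23.88 = $452.49

$452.49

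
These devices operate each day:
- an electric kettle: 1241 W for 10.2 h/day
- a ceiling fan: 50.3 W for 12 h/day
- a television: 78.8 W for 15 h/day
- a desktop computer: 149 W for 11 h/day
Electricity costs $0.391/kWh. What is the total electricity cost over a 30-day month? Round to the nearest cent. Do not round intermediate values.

$188.65

electric kettle: 1241 W × 10.2 h × 30 d = 379,746 Wh = 379.7 kWh
ceiling fan: 50.3 W × 12 h × 30 d = 18,108 Wh = 18.11 kWh
television: 78.8 W × 15 h × 30 d = 35,460 Wh = 35.46 kWh
desktop computer: 149 W × 11 h × 30 d = 49,170 Wh = 49.17 kWh
Total energy = 379.7 + 18.11 + 35.46 + 49.17 = 482.5 kWh
Cost = 482.5 kWh × $0.391 = $188.65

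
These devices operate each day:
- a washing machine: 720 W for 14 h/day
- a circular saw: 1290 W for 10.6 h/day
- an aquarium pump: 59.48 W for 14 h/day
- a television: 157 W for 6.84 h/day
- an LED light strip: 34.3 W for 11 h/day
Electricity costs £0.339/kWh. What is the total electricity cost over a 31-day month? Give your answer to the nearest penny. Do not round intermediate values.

washing machine: 720 W × 14 h × 31 d = 312,480 Wh = 312.5 kWh
circular saw: 1290 W × 10.6 h × 31 d = 423,894 Wh = 423.9 kWh
aquarium pump: 59.48 W × 14 h × 31 d = 25,814 Wh = 25.81 kWh
television: 157 W × 6.84 h × 31 d = 33,290 Wh = 33.29 kWh
LED light strip: 34.3 W × 11 h × 31 d = 11,696 Wh = 11.7 kWh
Total energy = 312.5 + 423.9 + 25.81 + 33.29 + 11.7 = 807.2 kWh
Cost = 807.2 kWh × £0.339 = £273.63

£273.63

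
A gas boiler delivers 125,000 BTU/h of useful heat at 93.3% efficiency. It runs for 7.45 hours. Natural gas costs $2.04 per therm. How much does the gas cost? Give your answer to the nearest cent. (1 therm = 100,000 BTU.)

Heat delivered = 125,000 BTU/h × 7.45 h = 931,250 BTU
Gas input = 931,250 / 0.933 = 998,124 BTU
= 998,124 / 100,000 = 9.981 therm
Cost = 9.981 × $2.04/therm = $20.36

$20.36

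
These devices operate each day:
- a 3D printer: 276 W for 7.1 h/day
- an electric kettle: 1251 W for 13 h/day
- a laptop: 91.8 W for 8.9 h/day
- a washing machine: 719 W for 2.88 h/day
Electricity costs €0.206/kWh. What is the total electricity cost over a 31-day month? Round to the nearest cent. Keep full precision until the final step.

€134.81

3D printer: 276 W × 7.1 h × 31 d = 60,748 Wh = 60.75 kWh
electric kettle: 1251 W × 13 h × 31 d = 504,153 Wh = 504.2 kWh
laptop: 91.8 W × 8.9 h × 31 d = 25,328 Wh = 25.33 kWh
washing machine: 719 W × 2.88 h × 31 d = 64,192 Wh = 64.19 kWh
Total energy = 60.75 + 504.2 + 25.33 + 64.19 = 654.4 kWh
Cost = 654.4 kWh × €0.206 = €134.81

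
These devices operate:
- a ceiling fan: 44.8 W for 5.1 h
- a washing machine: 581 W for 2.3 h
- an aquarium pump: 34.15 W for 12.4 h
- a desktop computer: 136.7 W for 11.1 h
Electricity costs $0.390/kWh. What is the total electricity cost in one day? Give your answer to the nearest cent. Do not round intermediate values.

$1.37

ceiling fan: 44.8 W × 5.1 h = 228 Wh = 0.2285 kWh
washing machine: 581 W × 2.3 h = 1,336 Wh = 1.336 kWh
aquarium pump: 34.15 W × 12.4 h = 423 Wh = 0.4235 kWh
desktop computer: 136.7 W × 11.1 h = 1,517 Wh = 1.517 kWh
Total energy = 0.2285 + 1.336 + 0.4235 + 1.517 = 3.506 kWh
Cost = 3.506 kWh × $0.390 = $1.37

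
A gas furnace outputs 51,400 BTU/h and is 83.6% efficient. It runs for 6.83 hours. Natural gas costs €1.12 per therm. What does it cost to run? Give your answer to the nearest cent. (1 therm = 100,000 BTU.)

€4.70

Heat delivered = 51,400 BTU/h × 6.83 h = 351,062 BTU
Gas input = 351,062 / 0.836 = 419,931 BTU
= 419,931 / 100,000 = 4.199 therm
Cost = 4.199 × €1.12/therm = €4.70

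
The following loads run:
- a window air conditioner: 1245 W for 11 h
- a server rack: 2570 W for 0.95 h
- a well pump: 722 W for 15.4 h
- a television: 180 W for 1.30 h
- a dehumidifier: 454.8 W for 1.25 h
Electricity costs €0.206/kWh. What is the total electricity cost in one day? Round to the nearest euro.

window air conditioner: 1245 W × 11 h = 13,695 Wh = 13.7 kWh
server rack: 2570 W × 0.95 h = 2,442 Wh = 2.442 kWh
well pump: 722 W × 15.4 h = 11,119 Wh = 11.12 kWh
television: 180 W × 1.30 h = 234 Wh = 0.234 kWh
dehumidifier: 454.8 W × 1.25 h = 568 Wh = 0.5685 kWh
Total energy = 13.7 + 2.442 + 11.12 + 0.234 + 0.5685 = 28.06 kWh
Cost = 28.06 kWh × €0.206 = €5.78 ≈ €6

€6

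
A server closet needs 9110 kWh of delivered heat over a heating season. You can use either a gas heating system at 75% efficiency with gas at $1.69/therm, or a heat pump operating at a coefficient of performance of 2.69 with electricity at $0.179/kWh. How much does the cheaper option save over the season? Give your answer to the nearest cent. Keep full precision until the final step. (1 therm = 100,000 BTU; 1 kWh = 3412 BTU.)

$94.21

Heat load = 9110 kWh × 3412 = 31,083,320 BTU
Gas: input = 31,083,320 / 0.75 = 41,444,427 BTU = 414.4 therm → 414.4 × $1.69 = $700.41
Heat pump: 31,083,320 BTU / 3412 = 9,110 kWh heat; / 2.69 = 3,387 kWh in → × $0.179 = $606.20
Difference = |$700.41 − $606.20| = $94.21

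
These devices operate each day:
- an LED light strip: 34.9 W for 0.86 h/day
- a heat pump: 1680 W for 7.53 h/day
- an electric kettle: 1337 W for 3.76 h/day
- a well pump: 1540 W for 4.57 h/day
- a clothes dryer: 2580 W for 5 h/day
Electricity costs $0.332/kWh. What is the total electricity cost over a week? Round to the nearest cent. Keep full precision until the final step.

LED light strip: 34.9 W × 0.86 h × 7 d = 210 Wh = 0.2101 kWh
heat pump: 1680 W × 7.53 h × 7 d = 88,553 Wh = 88.55 kWh
electric kettle: 1337 W × 3.76 h × 7 d = 35,190 Wh = 35.19 kWh
well pump: 1540 W × 4.57 h × 7 d = 49,265 Wh = 49.26 kWh
clothes dryer: 2580 W × 5 h × 7 d = 90,300 Wh = 90.3 kWh
Total energy = 0.2101 + 88.55 + 35.19 + 49.26 + 90.3 = 263.5 kWh
Cost = 263.5 kWh × $0.332 = $87.49

$87.49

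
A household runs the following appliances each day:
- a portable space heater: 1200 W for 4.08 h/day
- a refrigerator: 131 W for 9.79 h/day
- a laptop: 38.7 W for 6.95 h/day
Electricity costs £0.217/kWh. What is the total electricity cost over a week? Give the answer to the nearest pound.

£10

portable space heater: 1200 W × 4.08 h × 7 d = 34,272 Wh = 34.27 kWh
refrigerator: 131 W × 9.79 h × 7 d = 8,977 Wh = 8.977 kWh
laptop: 38.7 W × 6.95 h × 7 d = 1,883 Wh = 1.883 kWh
Total energy = 34.27 + 8.977 + 1.883 = 45.13 kWh
Cost = 45.13 kWh × £0.217 = £9.79 ≈ £10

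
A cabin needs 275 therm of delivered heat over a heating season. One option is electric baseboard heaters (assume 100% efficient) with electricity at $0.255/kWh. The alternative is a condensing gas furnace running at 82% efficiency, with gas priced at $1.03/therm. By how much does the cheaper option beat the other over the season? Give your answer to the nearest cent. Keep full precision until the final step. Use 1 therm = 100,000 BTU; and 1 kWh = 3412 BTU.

Heat load = 275 therm × 100,000 = 27,500,000 BTU
Gas: input = 27,500,000 / 0.82 = 33,536,585 BTU = 335.4 therm → 335.4 × $1.03 = $345.43
Electric: 27,500,000 BTU / 3412 = 8,060 kWh → × $0.255 = $2,055.25
Difference = |$345.43 − $2,055.25| = $1,709.82

$1709.82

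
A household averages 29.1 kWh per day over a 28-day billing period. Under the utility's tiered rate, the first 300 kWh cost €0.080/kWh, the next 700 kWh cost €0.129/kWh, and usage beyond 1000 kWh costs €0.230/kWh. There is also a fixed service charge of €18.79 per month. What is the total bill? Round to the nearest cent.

€109.20

Usage = 29.1 kWh/day × 28 days = 814.8 kWh
First 300 kWh × €0.080 = €24.00
Next 514.8 kWh × €0.129 = €66.41
Remaining tier: 0 kWh (not reached)
Energy charge = €90.41; + service €18.79 = €109.20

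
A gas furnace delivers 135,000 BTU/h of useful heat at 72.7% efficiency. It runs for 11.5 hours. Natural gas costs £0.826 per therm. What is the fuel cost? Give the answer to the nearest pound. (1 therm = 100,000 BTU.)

£18

Heat delivered = 135,000 BTU/h × 11.5 h = 1,552,500 BTU
Gas input = 1,552,500 / 0.727 = 2,135,488 BTU
= 2,135,488 / 100,000 = 21.35 therm
Cost = 21.35 × £0.826/therm = £17.64 ≈ £18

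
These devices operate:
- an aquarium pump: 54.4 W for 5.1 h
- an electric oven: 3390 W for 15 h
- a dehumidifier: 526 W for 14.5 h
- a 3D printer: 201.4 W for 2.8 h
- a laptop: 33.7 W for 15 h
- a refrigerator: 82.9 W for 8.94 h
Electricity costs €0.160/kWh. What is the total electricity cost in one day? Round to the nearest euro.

aquarium pump: 54.4 W × 5.1 h = 277 Wh = 0.2774 kWh
electric oven: 3390 W × 15 h = 50,850 Wh = 50.85 kWh
dehumidifier: 526 W × 14.5 h = 7,627 Wh = 7.627 kWh
3D printer: 201.4 W × 2.8 h = 564 Wh = 0.5639 kWh
laptop: 33.7 W × 15 h = 506 Wh = 0.5055 kWh
refrigerator: 82.9 W × 8.94 h = 741 Wh = 0.7411 kWh
Total energy = 0.2774 + 50.85 + 7.627 + 0.5639 + 0.5055 + 0.7411 = 60.56 kWh
Cost = 60.56 kWh × €0.160 = €9.69 ≈ €10

€10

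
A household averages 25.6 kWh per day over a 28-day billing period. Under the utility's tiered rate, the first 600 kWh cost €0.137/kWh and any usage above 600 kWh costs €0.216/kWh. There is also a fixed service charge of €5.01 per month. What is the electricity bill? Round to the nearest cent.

Usage = 25.6 kWh/day × 28 days = 716.8 kWh
First 600 kWh × €0.137 = €82.20
Remaining 116.8 kWh × €0.216 = €25.23
Energy charge = €107.43; + service €5.01 = €112.44

€112.44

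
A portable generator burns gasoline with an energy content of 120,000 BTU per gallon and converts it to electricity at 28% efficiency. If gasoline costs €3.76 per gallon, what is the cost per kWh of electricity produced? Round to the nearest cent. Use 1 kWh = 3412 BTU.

Electrical output per gallon = 120,000 BTU × 0.28 / 3412 BTU/kWh = 9.848 kWh
Cost per kWh = €3.76 / 9.848 kWh = €0.382

€0.38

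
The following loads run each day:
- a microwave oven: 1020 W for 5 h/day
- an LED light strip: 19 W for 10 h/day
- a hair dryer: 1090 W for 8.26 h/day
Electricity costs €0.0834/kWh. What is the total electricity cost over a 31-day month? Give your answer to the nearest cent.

microwave oven: 1020 W × 5 h × 31 d = 158,100 Wh = 158.1 kWh
LED light strip: 19 W × 10 h × 31 d = 5,890 Wh = 5.89 kWh
hair dryer: 1090 W × 8.26 h × 31 d = 279,105 Wh = 279.1 kWh
Total energy = 158.1 + 5.89 + 279.1 = 443.1 kWh
Cost = 443.1 kWh × €0.0834 = €36.95

€36.95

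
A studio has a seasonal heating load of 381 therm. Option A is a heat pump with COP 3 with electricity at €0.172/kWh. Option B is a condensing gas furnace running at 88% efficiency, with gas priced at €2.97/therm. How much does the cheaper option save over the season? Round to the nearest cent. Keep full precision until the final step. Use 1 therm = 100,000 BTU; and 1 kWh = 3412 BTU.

€645.66

Heat load = 381 therm × 100,000 = 38,100,000 BTU
Gas: input = 38,100,000 / 0.880 = 43,295,455 BTU = 433 therm → 433 × €2.97 = €1,285.88
Heat pump: 38,100,000 BTU / 3412 = 11,170 kWh heat; / 3 = 3,722 kWh in → × €0.172 = €640.21
Difference = |€1,285.88 − €640.21| = €645.66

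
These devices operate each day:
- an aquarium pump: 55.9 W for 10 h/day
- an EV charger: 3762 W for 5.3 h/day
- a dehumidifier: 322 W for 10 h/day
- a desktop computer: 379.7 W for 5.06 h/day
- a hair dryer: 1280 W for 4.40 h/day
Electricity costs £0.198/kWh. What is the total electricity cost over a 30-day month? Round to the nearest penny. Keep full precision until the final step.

aquarium pump: 55.9 W × 10 h × 30 d = 16,770 Wh = 16.77 kWh
EV charger: 3762 W × 5.3 h × 30 d = 598,158 Wh = 598.2 kWh
dehumidifier: 322 W × 10 h × 30 d = 96,600 Wh = 96.6 kWh
desktop computer: 379.7 W × 5.06 h × 30 d = 57,638 Wh = 57.64 kWh
hair dryer: 1280 W × 4.40 h × 30 d = 168,960 Wh = 169 kWh
Total energy = 16.77 + 598.2 + 96.6 + 57.64 + 169 = 938.1 kWh
Cost = 938.1 kWh × £0.198 = £185.75

£185.75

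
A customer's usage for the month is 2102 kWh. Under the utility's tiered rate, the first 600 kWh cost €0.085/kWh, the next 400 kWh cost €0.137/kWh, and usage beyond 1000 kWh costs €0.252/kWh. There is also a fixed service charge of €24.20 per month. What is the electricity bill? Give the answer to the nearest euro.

€408

First 600 kWh × €0.085 = €51.00
Next 400 kWh × €0.137 = €54.80
Remaining 1102 kWh × €0.252 = €277.70
Energy charge = €383.50; + service €24.20 = €407.70 ≈ €408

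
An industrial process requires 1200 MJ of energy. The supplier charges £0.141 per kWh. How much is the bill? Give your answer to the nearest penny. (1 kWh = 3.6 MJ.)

£47.00

1200 MJ × (0.27778 kWh/MJ) = 333.3 kWh
Cost = 333.3 kWh × £0.141/kWh = £47.00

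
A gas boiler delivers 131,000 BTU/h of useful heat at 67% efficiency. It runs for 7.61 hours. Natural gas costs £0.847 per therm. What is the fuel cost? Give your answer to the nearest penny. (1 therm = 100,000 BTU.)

£12.60

Heat delivered = 131,000 BTU/h × 7.61 h = 996,910 BTU
Gas input = 996,910 / 0.67 = 1,487,925 BTU
= 1,487,925 / 100,000 = 14.88 therm
Cost = 14.88 × £0.847/therm = £12.60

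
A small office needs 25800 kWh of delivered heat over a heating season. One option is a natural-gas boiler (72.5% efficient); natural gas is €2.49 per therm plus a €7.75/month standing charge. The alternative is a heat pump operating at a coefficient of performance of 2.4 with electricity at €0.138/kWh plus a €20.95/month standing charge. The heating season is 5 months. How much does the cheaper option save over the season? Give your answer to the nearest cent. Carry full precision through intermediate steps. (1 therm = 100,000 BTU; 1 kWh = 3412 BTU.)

Heat load = 25800 kWh × 3412 = 88,029,600 BTU
Gas: input = 88,029,600 / 0.725 = 121,420,138 BTU = 1,214 therm → 1,214 × €2.49 = €3,023.36; + 5 × €7.75 standing = €3,062.11
Heat pump: 88,029,600 BTU / 3412 = 25,800 kWh heat; / 2.4 = 10,750 kWh in → × €0.138 = €1,483.50; + 5 × €20.95 standing = €1,588.25
Difference = |€3,062.11 − €1,588.25| = €1,473.86

€1473.86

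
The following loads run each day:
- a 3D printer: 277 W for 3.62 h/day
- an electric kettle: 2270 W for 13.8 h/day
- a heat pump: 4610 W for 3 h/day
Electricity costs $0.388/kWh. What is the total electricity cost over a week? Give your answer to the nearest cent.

$125.37

3D printer: 277 W × 3.62 h × 7 d = 7,019 Wh = 7.019 kWh
electric kettle: 2270 W × 13.8 h × 7 d = 219,282 Wh = 219.3 kWh
heat pump: 4610 W × 3 h × 7 d = 96,810 Wh = 96.81 kWh
Total energy = 7.019 + 219.3 + 96.81 = 323.1 kWh
Cost = 323.1 kWh × $0.388 = $125.37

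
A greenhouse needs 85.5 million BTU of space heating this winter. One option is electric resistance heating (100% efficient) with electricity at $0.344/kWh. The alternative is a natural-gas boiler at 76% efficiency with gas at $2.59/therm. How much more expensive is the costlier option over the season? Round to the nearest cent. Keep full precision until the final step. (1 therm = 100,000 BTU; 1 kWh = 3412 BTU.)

Heat load = 85.5 × 10⁶ BTU = 85,500,000 BTU
Gas: input = 85,500,000 / 0.76 = 112,500,000 BTU = 1,125 therm → 1,125 × $2.59 = $2,913.75
Electric: 85,500,000 BTU / 3412 = 25,060 kWh → × $0.344 = $8,620.16
Difference = |$2,913.75 − $8,620.16| = $5,706.41

$5706.41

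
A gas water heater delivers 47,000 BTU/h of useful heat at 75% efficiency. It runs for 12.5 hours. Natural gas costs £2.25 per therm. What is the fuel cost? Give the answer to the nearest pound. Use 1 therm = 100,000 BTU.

£18

Heat delivered = 47,000 BTU/h × 12.5 h = 587,500 BTU
Gas input = 587,500 / 0.75 = 783,333 BTU
= 783,333 / 100,000 = 7.833 therm
Cost = 7.833 × £2.25/therm = £17.62 ≈ £18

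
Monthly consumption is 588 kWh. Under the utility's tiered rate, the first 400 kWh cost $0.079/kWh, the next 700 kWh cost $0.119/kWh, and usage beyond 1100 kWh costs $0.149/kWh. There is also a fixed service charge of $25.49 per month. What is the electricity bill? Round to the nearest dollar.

$79

First 400 kWh × $0.079 = $31.60
Next 188 kWh × $0.119 = $22.37
Remaining tier: 0 kWh (not reached)
Energy charge = $53.97; + service $25.49 = $79.46 ≈ $79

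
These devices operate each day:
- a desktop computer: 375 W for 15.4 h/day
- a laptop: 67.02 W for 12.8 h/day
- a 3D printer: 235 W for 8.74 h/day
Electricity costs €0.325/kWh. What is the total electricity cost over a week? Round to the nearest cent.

€19.76

desktop computer: 375 W × 15.4 h × 7 d = 40,425 Wh = 40.42 kWh
laptop: 67.02 W × 12.8 h × 7 d = 6,005 Wh = 6.005 kWh
3D printer: 235 W × 8.74 h × 7 d = 14,377 Wh = 14.38 kWh
Total energy = 40.42 + 6.005 + 14.38 = 60.81 kWh
Cost = 60.81 kWh × €0.325 = €19.76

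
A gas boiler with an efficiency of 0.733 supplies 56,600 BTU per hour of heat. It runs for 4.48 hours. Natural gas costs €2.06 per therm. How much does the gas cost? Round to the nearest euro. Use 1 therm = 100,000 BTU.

€7

Heat delivered = 56,600 BTU/h × 4.48 h = 253,568 BTU
Gas input = 253,568 / 0.733 = 345,932 BTU
= 345,932 / 100,000 = 3.459 therm
Cost = 3.459 × €2.06/therm = €7.13 ≈ €7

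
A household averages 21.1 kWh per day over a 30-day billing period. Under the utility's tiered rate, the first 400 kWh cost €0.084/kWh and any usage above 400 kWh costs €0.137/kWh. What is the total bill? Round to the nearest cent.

Usage = 21.1 kWh/day × 30 days = 633 kWh
First 400 kWh × €0.084 = €33.60
Remaining 233 kWh × €0.137 = €31.92
Total = €65.52

€65.52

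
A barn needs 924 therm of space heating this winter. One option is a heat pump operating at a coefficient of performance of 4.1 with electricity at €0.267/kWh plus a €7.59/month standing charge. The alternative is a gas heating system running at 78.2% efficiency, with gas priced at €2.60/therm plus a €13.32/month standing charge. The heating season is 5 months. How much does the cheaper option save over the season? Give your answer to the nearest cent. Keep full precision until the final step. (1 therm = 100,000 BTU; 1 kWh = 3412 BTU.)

Heat load = 924 therm × 100,000 = 92,400,000 BTU
Gas: input = 92,400,000 / 0.782 = 118,158,568 BTU = 1,182 therm → 1,182 × €2.60 = €3,072.12; + 5 × €13.32 standing = €3,138.72
Heat pump: 92,400,000 BTU / 3412 = 27,080 kWh heat; / 4.1 = 6,605 kWh in → × €0.267 = €1,763.56; + 5 × €7.59 standing = €1,801.51
Difference = |€3,138.72 − €1,801.51| = €1,337.21

€1337.21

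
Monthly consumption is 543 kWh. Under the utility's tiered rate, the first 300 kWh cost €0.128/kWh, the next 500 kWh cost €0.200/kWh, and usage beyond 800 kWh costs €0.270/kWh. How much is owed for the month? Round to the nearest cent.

€87.00

First 300 kWh × €0.128 = €38.40
Next 243 kWh × €0.200 = €48.60
Remaining tier: 0 kWh (not reached)
Total = €87.00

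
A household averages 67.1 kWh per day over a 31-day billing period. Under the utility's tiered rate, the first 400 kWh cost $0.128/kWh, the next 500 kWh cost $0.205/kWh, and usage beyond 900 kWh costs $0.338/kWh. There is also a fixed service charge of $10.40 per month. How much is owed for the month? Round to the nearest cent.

$562.97

Usage = 67.1 kWh/day × 31 days = 2080.1 kWh
First 400 kWh × $0.128 = $51.20
Next 500 kWh × $0.205 = $102.50
Remaining 1180.1 kWh × $0.338 = $398.87
Energy charge = $552.57; + service $10.40 = $562.97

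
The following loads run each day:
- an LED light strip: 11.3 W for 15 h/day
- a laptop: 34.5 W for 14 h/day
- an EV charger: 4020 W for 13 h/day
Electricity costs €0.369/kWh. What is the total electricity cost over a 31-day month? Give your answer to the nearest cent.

LED light strip: 11.3 W × 15 h × 31 d = 5,254 Wh = 5.255 kWh
laptop: 34.5 W × 14 h × 31 d = 14,973 Wh = 14.97 kWh
EV charger: 4020 W × 13 h × 31 d = 1,620,060 Wh = 1,620 kWh
Total energy = 5.255 + 14.97 + 1,620 = 1,640 kWh
Cost = 1,640 kWh × €0.369 = €605.27

€605.27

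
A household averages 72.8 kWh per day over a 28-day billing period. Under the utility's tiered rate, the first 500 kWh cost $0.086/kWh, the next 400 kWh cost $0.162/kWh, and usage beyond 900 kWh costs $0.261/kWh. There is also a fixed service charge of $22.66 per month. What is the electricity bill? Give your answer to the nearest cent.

Usage = 72.8 kWh/day × 28 days = 2038.4 kWh
First 500 kWh × $0.086 = $43.00
Next 400 kWh × $0.162 = $64.80
Remaining 1138.4 kWh × $0.261 = $297.12
Energy charge = $404.92; + service $22.66 = $427.58

$427.58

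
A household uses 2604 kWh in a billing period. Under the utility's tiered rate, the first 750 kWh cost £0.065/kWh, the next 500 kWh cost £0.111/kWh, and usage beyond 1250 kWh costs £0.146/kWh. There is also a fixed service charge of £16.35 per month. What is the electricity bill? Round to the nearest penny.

£318.28

First 750 kWh × £0.065 = £48.75
Next 500 kWh × £0.111 = £55.50
Remaining 1354 kWh × £0.146 = £197.68
Energy charge = £301.93; + service £16.35 = £318.28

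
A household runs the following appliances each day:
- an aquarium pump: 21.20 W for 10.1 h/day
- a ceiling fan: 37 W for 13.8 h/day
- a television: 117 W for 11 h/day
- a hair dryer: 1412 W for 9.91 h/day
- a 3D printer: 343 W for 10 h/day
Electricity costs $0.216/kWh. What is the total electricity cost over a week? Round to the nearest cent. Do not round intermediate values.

aquarium pump: 21.20 W × 10.1 h × 7 d = 1,499 Wh = 1.499 kWh
ceiling fan: 37 W × 13.8 h × 7 d = 3,574 Wh = 3.574 kWh
television: 117 W × 11 h × 7 d = 9,009 Wh = 9.009 kWh
hair dryer: 1412 W × 9.91 h × 7 d = 97,950 Wh = 97.95 kWh
3D printer: 343 W × 10 h × 7 d = 24,010 Wh = 24.01 kWh
Total energy = 1.499 + 3.574 + 9.009 + 97.95 + 24.01 = 136 kWh
Cost = 136 kWh × $0.216 = $29.39

$29.39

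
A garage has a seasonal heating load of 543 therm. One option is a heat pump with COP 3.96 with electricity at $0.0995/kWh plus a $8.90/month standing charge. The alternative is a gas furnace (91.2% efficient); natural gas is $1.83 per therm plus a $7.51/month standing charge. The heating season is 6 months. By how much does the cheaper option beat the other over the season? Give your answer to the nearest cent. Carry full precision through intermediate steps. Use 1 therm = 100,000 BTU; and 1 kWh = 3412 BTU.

$681.36

Heat load = 543 therm × 100,000 = 54,300,000 BTU
Gas: input = 54,300,000 / 0.912 = 59,539,474 BTU = 595.4 therm → 595.4 × $1.83 = $1,089.57; + 6 × $7.51 standing = $1,134.63
Heat pump: 54,300,000 BTU / 3412 = 15,910 kWh heat; / 3.96 = 4,019 kWh in → × $0.0995 = $399.87; + 6 × $8.90 standing = $453.27
Difference = |$1,134.63 − $453.27| = $681.36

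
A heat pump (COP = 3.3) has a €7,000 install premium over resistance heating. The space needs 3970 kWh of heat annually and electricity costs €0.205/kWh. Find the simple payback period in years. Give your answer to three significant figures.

Resistance: 3970 kWh × €0.205 = €813.85/yr
Heat pump: 3970 / 3.3 = 1203 kWh in → × €0.205 = €246.62/yr
Annual savings = €567.23
Payback = €7,000 / €567.23 = 12.3 years

12.3 years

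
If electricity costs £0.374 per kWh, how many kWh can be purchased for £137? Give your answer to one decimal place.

366.3 kWh

£137 / £0.374 per kWh = 366.3 kWh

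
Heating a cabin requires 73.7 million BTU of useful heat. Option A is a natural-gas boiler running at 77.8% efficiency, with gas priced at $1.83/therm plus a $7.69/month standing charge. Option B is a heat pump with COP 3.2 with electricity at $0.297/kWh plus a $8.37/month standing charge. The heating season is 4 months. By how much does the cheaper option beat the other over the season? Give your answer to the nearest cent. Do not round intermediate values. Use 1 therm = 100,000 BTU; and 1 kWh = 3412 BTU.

$273.93

Heat load = 73.7 × 10⁶ BTU = 73,700,000 BTU
Gas: input = 73,700,000 / 0.778 = 94,730,077 BTU = 947.3 therm → 947.3 × $1.83 = $1,733.56; + 4 × $7.69 standing = $1,764.32
Heat pump: 73,700,000 BTU / 3412 = 21,600 kWh heat; / 3.2 = 6,750 kWh in → × $0.297 = $2,004.77; + 4 × $8.37 standing = $2,038.25
Difference = |$1,764.32 − $2,038.25| = $273.93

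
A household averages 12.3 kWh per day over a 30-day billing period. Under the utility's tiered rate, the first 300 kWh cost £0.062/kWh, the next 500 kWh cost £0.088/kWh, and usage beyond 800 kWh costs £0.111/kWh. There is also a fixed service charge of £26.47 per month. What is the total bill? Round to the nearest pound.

£51

Usage = 12.3 kWh/day × 30 days = 369 kWh
First 300 kWh × £0.062 = £18.60
Next 69 kWh × £0.088 = £6.07
Remaining tier: 0 kWh (not reached)
Energy charge = £24.67; + service £26.47 = £51.14 ≈ £51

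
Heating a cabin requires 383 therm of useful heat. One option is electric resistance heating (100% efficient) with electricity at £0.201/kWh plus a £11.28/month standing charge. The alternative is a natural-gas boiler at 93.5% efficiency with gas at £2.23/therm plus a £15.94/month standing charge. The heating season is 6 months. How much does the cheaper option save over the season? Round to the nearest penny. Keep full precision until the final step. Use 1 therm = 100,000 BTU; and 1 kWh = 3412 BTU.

£1314.82

Heat load = 383 therm × 100,000 = 38,300,000 BTU
Gas: input = 38,300,000 / 0.935 = 40,962,567 BTU = 409.6 therm → 409.6 × £2.23 = £913.47; + 6 × £15.94 standing = £1,009.11
Electric: 38,300,000 BTU / 3412 = 11,230 kWh → × £0.201 = £2,256.24; + 6 × £11.28 standing = £2,323.92
Difference = |£1,009.11 − £2,323.92| = £1,314.82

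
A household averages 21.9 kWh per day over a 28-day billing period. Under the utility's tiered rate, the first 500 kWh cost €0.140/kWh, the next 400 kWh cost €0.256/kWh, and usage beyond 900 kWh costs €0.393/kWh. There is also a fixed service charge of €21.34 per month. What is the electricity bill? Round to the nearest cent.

€120.32

Usage = 21.9 kWh/day × 28 days = 613.2 kWh
First 500 kWh × €0.140 = €70.00
Next 113.2 kWh × €0.256 = €28.98
Remaining tier: 0 kWh (not reached)
Energy charge = €98.98; + service €21.34 = €120.32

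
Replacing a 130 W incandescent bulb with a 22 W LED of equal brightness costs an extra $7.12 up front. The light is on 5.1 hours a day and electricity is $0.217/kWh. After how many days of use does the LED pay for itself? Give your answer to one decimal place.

59.6 days

Power saved = 130 − 22 = 108 W
Daily energy saved = 108 W × 5.1 h = 550.8 Wh = 0.5508 kWh
Daily savings = 0.5508 × $0.217 = $0.1195
Payback = $7.12 / $0.1195 per day = 59.57 days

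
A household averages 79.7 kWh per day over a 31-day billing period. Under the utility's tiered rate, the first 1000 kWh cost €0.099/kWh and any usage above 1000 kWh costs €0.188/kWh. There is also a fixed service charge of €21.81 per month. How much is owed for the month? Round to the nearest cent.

Usage = 79.7 kWh/day × 31 days = 2470.7 kWh
First 1000 kWh × €0.099 = €99.00
Remaining 1470.7 kWh × €0.188 = €276.49
Energy charge = €375.49; + service €21.81 = €397.30

€397.30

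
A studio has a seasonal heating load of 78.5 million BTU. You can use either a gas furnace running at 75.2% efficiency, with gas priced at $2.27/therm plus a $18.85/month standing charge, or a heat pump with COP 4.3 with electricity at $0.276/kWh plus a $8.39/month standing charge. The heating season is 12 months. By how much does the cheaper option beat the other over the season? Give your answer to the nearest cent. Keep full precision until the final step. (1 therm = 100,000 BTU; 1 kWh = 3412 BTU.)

Heat load = 78.5 × 10⁶ BTU = 78,500,000 BTU
Gas: input = 78,500,000 / 0.752 = 104,388,298 BTU = 1,044 therm → 1,044 × $2.27 = $2,369.61; + 12 × $18.85 standing = $2,595.81
Heat pump: 78,500,000 BTU / 3412 = 23,010 kWh heat; / 4.3 = 5,350 kWh in → × $0.276 = $1,476.73; + 12 × $8.39 standing = $1,577.41
Difference = |$2,595.81 − $1,577.41| = $1,018.40

$1018.40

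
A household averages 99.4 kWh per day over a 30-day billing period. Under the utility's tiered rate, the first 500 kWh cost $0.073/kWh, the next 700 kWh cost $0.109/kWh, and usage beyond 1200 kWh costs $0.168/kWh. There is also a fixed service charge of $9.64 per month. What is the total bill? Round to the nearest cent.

Usage = 99.4 kWh/day × 30 days = 2982 kWh
First 500 kWh × $0.073 = $36.50
Next 700 kWh × $0.109 = $76.30
Remaining 1782 kWh × $0.168 = $299.38
Energy charge = $412.18; + service $9.64 = $421.82

$421.82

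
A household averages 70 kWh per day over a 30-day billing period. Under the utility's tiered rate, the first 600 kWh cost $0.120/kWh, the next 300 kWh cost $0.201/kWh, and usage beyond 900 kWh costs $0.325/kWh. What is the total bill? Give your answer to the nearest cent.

$522.30

Usage = 70 kWh/day × 30 days = 2100 kWh
First 600 kWh × $0.120 = $72.00
Next 300 kWh × $0.201 = $60.30
Remaining 1200 kWh × $0.325 = $390.00
Total = $522.30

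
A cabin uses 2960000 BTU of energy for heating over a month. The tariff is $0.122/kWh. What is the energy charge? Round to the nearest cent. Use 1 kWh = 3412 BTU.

$105.84

2960000 BTU × (0.00029308 kWh/BTU) = 867.5 kWh
Cost = 867.5 kWh × $0.122/kWh = $105.84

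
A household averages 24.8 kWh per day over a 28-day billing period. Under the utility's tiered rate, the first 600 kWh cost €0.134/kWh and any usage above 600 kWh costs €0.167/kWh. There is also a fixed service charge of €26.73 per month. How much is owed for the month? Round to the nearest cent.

Usage = 24.8 kWh/day × 28 days = 694.4 kWh
First 600 kWh × €0.134 = €80.40
Remaining 94.4 kWh × €0.167 = €15.76
Energy charge = €96.16; + service €26.73 = €122.89

€122.89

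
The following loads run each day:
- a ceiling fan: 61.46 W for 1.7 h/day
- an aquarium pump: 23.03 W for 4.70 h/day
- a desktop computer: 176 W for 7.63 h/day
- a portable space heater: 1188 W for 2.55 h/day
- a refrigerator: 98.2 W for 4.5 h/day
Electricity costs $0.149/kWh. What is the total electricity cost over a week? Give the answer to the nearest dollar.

$5

ceiling fan: 61.46 W × 1.7 h × 7 d = 731 Wh = 0.7314 kWh
aquarium pump: 23.03 W × 4.70 h × 7 d = 758 Wh = 0.7577 kWh
desktop computer: 176 W × 7.63 h × 7 d = 9,400 Wh = 9.4 kWh
portable space heater: 1188 W × 2.55 h × 7 d = 21,206 Wh = 21.21 kWh
refrigerator: 98.2 W × 4.5 h × 7 d = 3,093 Wh = 3.093 kWh
Total energy = 0.7314 + 0.7577 + 9.4 + 21.21 + 3.093 = 35.19 kWh
Cost = 35.19 kWh × $0.149 = $5.24 ≈ $5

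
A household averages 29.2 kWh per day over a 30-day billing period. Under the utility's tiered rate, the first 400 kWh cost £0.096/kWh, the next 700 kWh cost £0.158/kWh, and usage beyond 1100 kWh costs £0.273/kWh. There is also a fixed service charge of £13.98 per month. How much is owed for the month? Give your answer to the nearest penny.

Usage = 29.2 kWh/day × 30 days = 876 kWh
First 400 kWh × £0.096 = £38.40
Next 476 kWh × £0.158 = £75.21
Remaining tier: 0 kWh (not reached)
Energy charge = £113.61; + service £13.98 = £127.59

£127.59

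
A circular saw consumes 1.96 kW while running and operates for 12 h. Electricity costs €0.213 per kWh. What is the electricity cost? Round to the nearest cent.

Energy = 1960 W × 12 h = 23,520 Wh = 23.52 kWh
Cost = 23.52 kWh × €0.213/kWh = €5.01

€5.01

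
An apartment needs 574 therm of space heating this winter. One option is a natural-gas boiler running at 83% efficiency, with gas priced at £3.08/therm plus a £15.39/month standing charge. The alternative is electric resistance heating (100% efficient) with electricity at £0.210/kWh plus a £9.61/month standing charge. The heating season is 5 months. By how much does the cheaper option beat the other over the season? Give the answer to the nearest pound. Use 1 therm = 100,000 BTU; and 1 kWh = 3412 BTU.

Heat load = 574 therm × 100,000 = 57,400,000 BTU
Gas: input = 57,400,000 / 0.83 = 69,156,627 BTU = 691.6 therm → 691.6 × £3.08 = £2,130.02; + 5 × £15.39 standing = £2,206.97
Electric: 57,400,000 BTU / 3412 = 16,820 kWh → × £0.210 = £3,532.83; + 5 × £9.61 standing = £3,580.88
Difference = |£2,206.97 − £3,580.88| = £1,373.90 ≈ £1374

£1374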